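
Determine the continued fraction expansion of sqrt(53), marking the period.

Write x_i = (sqrt(53) + m_i)/d_i with (m_0, d_0) = (0, 1). a_0 = floor(sqrt(53)) = 7, since 7^2 = 49 <= 53 < 64 = 8^2.
Iterate m_{i+1} = d_i*a_i - m_i, d_{i+1} = (53 - m_{i+1}^2)/d_i, a_{i+1} = floor((a_0 + m_{i+1})/d_{i+1}):
  m_1 = 1*7 - 0 = 7, d_1 = (53 - 7^2)/1 = 4/1 = 4, a_1 = floor((7 + 7)/4) = 3.
  m_2 = 4*3 - 7 = 5, d_2 = (53 - 5^2)/4 = 28/4 = 7, a_2 = floor((7 + 5)/7) = 1.
  m_3 = 7*1 - 5 = 2, d_3 = (53 - 2^2)/7 = 49/7 = 7, a_3 = floor((7 + 2)/7) = 1.
  m_4 = 7*1 - 2 = 5, d_4 = (53 - 5^2)/7 = 28/7 = 4, a_4 = floor((7 + 5)/4) = 3.
  m_5 = 4*3 - 5 = 7, d_5 = (53 - 7^2)/4 = 4/4 = 1, a_5 = floor((7 + 7)/1) = 14.
  m_6 = 1*14 - 7 = 7, d_6 = (53 - 7^2)/1 = 4/1 = 4: (m_6, d_6) = (m_1, d_1) = (7, 4), so from here the quotients repeat a_1, ..., a_5; the period length is 5.
Hence the expansion of sqrt(53) is a_0 = 7 followed by the repeating block 3, 1, 1, 3, 14 (period 5).

[7; (3, 1, 1, 3, 14)]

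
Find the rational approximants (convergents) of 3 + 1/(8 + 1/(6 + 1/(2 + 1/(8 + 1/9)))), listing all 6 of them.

3/1, 25/8, 153/49, 331/106, 2801/897, 25540/8179

Using the convergent recurrence p_i = a_i*p_{i-1} + p_{i-2}, q_i = a_i*q_{i-1} + q_{i-2} with p_{-2}=0, p_{-1}=1, q_{-2}=1, q_{-1}=0:
  i=0: a_0=3, p_0 = 3*1 + 0 = 3, q_0 = 3*0 + 1 = 1.
  i=1: a_1=8, p_1 = 8*3 + 1 = 25, q_1 = 8*1 + 0 = 8.
  i=2: a_2=6, p_2 = 6*25 + 3 = 153, q_2 = 6*8 + 1 = 49.
  i=3: a_3=2, p_3 = 2*153 + 25 = 331, q_3 = 2*49 + 8 = 106.
  i=4: a_4=8, p_4 = 8*331 + 153 = 2801, q_4 = 8*106 + 49 = 897.
  i=5: a_5=9, p_5 = 9*2801 + 331 = 25540, q_5 = 9*897 + 106 = 8179.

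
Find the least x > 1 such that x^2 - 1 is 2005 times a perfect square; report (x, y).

(x, y) = (32724809, 730836)

First expand sqrt(2005) as a continued fraction. With x_i = (sqrt(2005) + m_i)/d_i and (m_0, d_0) = (0, 1): a_0 = floor(sqrt(2005)) = 44, since 44^2 = 1936 <= 2005 < 2025 = 45^2.
Iterate m_{i+1} = d_i*a_i - m_i, d_{i+1} = (2005 - m_{i+1}^2)/d_i, a_{i+1} = floor((a_0 + m_{i+1})/d_{i+1}):
  m_1 = 1*44 - 0 = 44, d_1 = (2005 - 44^2)/1 = 69/1 = 69, a_1 = floor((44 + 44)/69) = 1.
  m_2 = 69*1 - 44 = 25, d_2 = (2005 - 25^2)/69 = 1380/69 = 20, a_2 = floor((44 + 25)/20) = 3.
  m_3 = 20*3 - 25 = 35, d_3 = (2005 - 35^2)/20 = 780/20 = 39, a_3 = floor((44 + 35)/39) = 2.
  m_4 = 39*2 - 35 = 43, d_4 = (2005 - 43^2)/39 = 156/39 = 4, a_4 = floor((44 + 43)/4) = 21.
  m_5 = 4*21 - 43 = 41, d_5 = (2005 - 41^2)/4 = 324/4 = 81, a_5 = floor((44 + 41)/81) = 1.
  m_6 = 81*1 - 41 = 40, d_6 = (2005 - 40^2)/81 = 405/81 = 5, a_6 = floor((44 + 40)/5) = 16.
  m_7 = 5*16 - 40 = 40, d_7 = (2005 - 40^2)/5 = 405/5 = 81, a_7 = floor((44 + 40)/81) = 1.
  m_8 = 81*1 - 40 = 41, d_8 = (2005 - 41^2)/81 = 324/81 = 4, a_8 = floor((44 + 41)/4) = 21.
  m_9 = 4*21 - 41 = 43, d_9 = (2005 - 43^2)/4 = 156/4 = 39, a_9 = floor((44 + 43)/39) = 2.
  m_10 = 39*2 - 43 = 35, d_10 = (2005 - 35^2)/39 = 780/39 = 20, a_10 = floor((44 + 35)/20) = 3.
  m_11 = 20*3 - 35 = 25, d_11 = (2005 - 25^2)/20 = 1380/20 = 69, a_11 = floor((44 + 25)/69) = 1.
  m_12 = 69*1 - 25 = 44, d_12 = (2005 - 44^2)/69 = 69/69 = 1, a_12 = floor((44 + 44)/1) = 88.
  m_13 = 1*88 - 44 = 44, d_13 = (2005 - 44^2)/1 = 69/1 = 69: (m_13, d_13) = (m_1, d_1) = (44, 69), so from here the quotients repeat a_1, ..., a_12; the period length is 12.
So sqrt(2005) = [44; (1, 3, 2, 21, 1, 16, 1, 21, 2, 3, 1, 88)] with period length k = 12.
k is even, so the fundamental solution of x^2 - 2005y^2 = 1 is (p_{k-1}, q_{k-1}) = (p_11, q_11); compute convergents through index 11.
Convergents (p_i = a_i*p_{i-1} + p_{i-2}, q_i = a_i*q_{i-1} + q_{i-2} with p_{-2}=0, p_{-1}=1, q_{-2}=1, q_{-1}=0):
  i=0: a_0=44, p_0 = 44*1 + 0 = 44, q_0 = 44*0 + 1 = 1.
  i=1: a_1=1, p_1 = 1*44 + 1 = 45, q_1 = 1*1 + 0 = 1.
  i=2: a_2=3, p_2 = 3*45 + 44 = 179, q_2 = 3*1 + 1 = 4.
  i=3: a_3=2, p_3 = 2*179 + 45 = 403, q_3 = 2*4 + 1 = 9.
  i=4: a_4=21, p_4 = 21*403 + 179 = 8642, q_4 = 21*9 + 4 = 193.
  i=5: a_5=1, p_5 = 1*8642 + 403 = 9045, q_5 = 1*193 + 9 = 202.
  i=6: a_6=16, p_6 = 16*9045 + 8642 = 153362, q_6 = 16*202 + 193 = 3425.
  i=7: a_7=1, p_7 = 1*153362 + 9045 = 162407, q_7 = 1*3425 + 202 = 3627.
  i=8: a_8=21, p_8 = 21*162407 + 153362 = 3563909, q_8 = 21*3627 + 3425 = 79592.
  i=9: a_9=2, p_9 = 2*3563909 + 162407 = 7290225, q_9 = 2*79592 + 3627 = 162811.
  i=10: a_10=3, p_10 = 3*7290225 + 3563909 = 25434584, q_10 = 3*162811 + 79592 = 568025.
  i=11: a_11=1, p_11 = 1*25434584 + 7290225 = 32724809, q_11 = 1*568025 + 162811 = 730836.
Check: 32724809^2 - 2005*730836^2 = 1070913124086481 - 1070913124086480 = 1, so (x, y) = (32724809, 730836) solves the equation, and by the theorem it is the least positive solution.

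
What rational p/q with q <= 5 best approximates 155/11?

14/1

Expand x = 155/11 as a continued fraction with the Euclidean algorithm:
  155 = 14*11 + 1, so a_0 = 14.
  11 = 11*1 + 0, so a_1 = 11.
so x = [14; 11].
Convergents (p_i = a_i*p_{i-1} + p_{i-2}, q_i = a_i*q_{i-1} + q_{i-2} with p_{-2}=0, p_{-1}=1, q_{-2}=1, q_{-1}=0), until the denominator exceeds 5:
  i=0: a_0=14, p_0 = 14*1 + 0 = 14, q_0 = 14*0 + 1 = 1.
  i=1: a_1=11, p_1 = 11*14 + 1 = 155, q_1 = 11*1 + 0 = 11.
q_1 = 11 > 5, so the last convergent with denominator <= 5 is p_0/q_0 = 14/1.
The closest fraction with denominator <= 5 is either p_0/q_0 or the intermediate fraction (k*p_0 + p_{-1})/(k*q_0 + q_{-1}) with the largest k >= 1 whose denominator stays <= 5; these approach x as k grows, and every other convergent or intermediate fraction in range is farther away.
Largest k: floor((5 - q_{-1})/q_0) = floor((5 - 0)/1) = 5 (using the seeds p_{-1} = 1, q_{-1} = 0).
That gives (5*14 + 1)/(5*1 + 0) = 71/5.
Compare the errors: |x - 14/1| = |155*1 - 14*11|/(11*1) = 1/11, and |x - 71/5| = |155*5 - 71*11|/(11*5) = 6/55.
Cross-multiplying, 1*55 = 55 < 66 = 6*11, so 1/11 is smaller: the convergent 14/1 is closer to x than 71/5.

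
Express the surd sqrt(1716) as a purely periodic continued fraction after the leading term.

Write x_i = (sqrt(1716) + m_i)/d_i with (m_0, d_0) = (0, 1). a_0 = floor(sqrt(1716)) = 41, since 41^2 = 1681 <= 1716 < 1764 = 42^2.
Iterate m_{i+1} = d_i*a_i - m_i, d_{i+1} = (1716 - m_{i+1}^2)/d_i, a_{i+1} = floor((a_0 + m_{i+1})/d_{i+1}):
  m_1 = 1*41 - 0 = 41, d_1 = (1716 - 41^2)/1 = 35/1 = 35, a_1 = floor((41 + 41)/35) = 2.
  m_2 = 35*2 - 41 = 29, d_2 = (1716 - 29^2)/35 = 875/35 = 25, a_2 = floor((41 + 29)/25) = 2.
  m_3 = 25*2 - 29 = 21, d_3 = (1716 - 21^2)/25 = 1275/25 = 51, a_3 = floor((41 + 21)/51) = 1.
  m_4 = 51*1 - 21 = 30, d_4 = (1716 - 30^2)/51 = 816/51 = 16, a_4 = floor((41 + 30)/16) = 4.
  m_5 = 16*4 - 30 = 34, d_5 = (1716 - 34^2)/16 = 560/16 = 35, a_5 = floor((41 + 34)/35) = 2.
  m_6 = 35*2 - 34 = 36, d_6 = (1716 - 36^2)/35 = 420/35 = 12, a_6 = floor((41 + 36)/12) = 6.
  m_7 = 12*6 - 36 = 36, d_7 = (1716 - 36^2)/12 = 420/12 = 35, a_7 = floor((41 + 36)/35) = 2.
  m_8 = 35*2 - 36 = 34, d_8 = (1716 - 34^2)/35 = 560/35 = 16, a_8 = floor((41 + 34)/16) = 4.
  m_9 = 16*4 - 34 = 30, d_9 = (1716 - 30^2)/16 = 816/16 = 51, a_9 = floor((41 + 30)/51) = 1.
  m_10 = 51*1 - 30 = 21, d_10 = (1716 - 21^2)/51 = 1275/51 = 25, a_10 = floor((41 + 21)/25) = 2.
  m_11 = 25*2 - 21 = 29, d_11 = (1716 - 29^2)/25 = 875/25 = 35, a_11 = floor((41 + 29)/35) = 2.
  m_12 = 35*2 - 29 = 41, d_12 = (1716 - 41^2)/35 = 35/35 = 1, a_12 = floor((41 + 41)/1) = 82.
  m_13 = 1*82 - 41 = 41, d_13 = (1716 - 41^2)/1 = 35/1 = 35: (m_13, d_13) = (m_1, d_1) = (41, 35), so from here the quotients repeat a_1, ..., a_12; the period length is 12.
Hence the expansion of sqrt(1716) is a_0 = 41 followed by the repeating block 2, 2, 1, 4, 2, 6, 2, 4, 1, 2, 2, 82 (period 12).

[41; (2, 2, 1, 4, 2, 6, 2, 4, 1, 2, 2, 82)]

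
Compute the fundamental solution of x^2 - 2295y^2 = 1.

First expand sqrt(2295) as a continued fraction. With x_i = (sqrt(2295) + m_i)/d_i and (m_0, d_0) = (0, 1): a_0 = floor(sqrt(2295)) = 47, since 47^2 = 2209 <= 2295 < 2304 = 48^2.
Iterate m_{i+1} = d_i*a_i - m_i, d_{i+1} = (2295 - m_{i+1}^2)/d_i, a_{i+1} = floor((a_0 + m_{i+1})/d_{i+1}):
  m_1 = 1*47 - 0 = 47, d_1 = (2295 - 47^2)/1 = 86/1 = 86, a_1 = floor((47 + 47)/86) = 1.
  m_2 = 86*1 - 47 = 39, d_2 = (2295 - 39^2)/86 = 774/86 = 9, a_2 = floor((47 + 39)/9) = 9.
  m_3 = 9*9 - 39 = 42, d_3 = (2295 - 42^2)/9 = 531/9 = 59, a_3 = floor((47 + 42)/59) = 1.
  m_4 = 59*1 - 42 = 17, d_4 = (2295 - 17^2)/59 = 2006/59 = 34, a_4 = floor((47 + 17)/34) = 1.
  m_5 = 34*1 - 17 = 17, d_5 = (2295 - 17^2)/34 = 2006/34 = 59, a_5 = floor((47 + 17)/59) = 1.
  m_6 = 59*1 - 17 = 42, d_6 = (2295 - 42^2)/59 = 531/59 = 9, a_6 = floor((47 + 42)/9) = 9.
  m_7 = 9*9 - 42 = 39, d_7 = (2295 - 39^2)/9 = 774/9 = 86, a_7 = floor((47 + 39)/86) = 1.
  m_8 = 86*1 - 39 = 47, d_8 = (2295 - 47^2)/86 = 86/86 = 1, a_8 = floor((47 + 47)/1) = 94.
  m_9 = 1*94 - 47 = 47, d_9 = (2295 - 47^2)/1 = 86/1 = 86: (m_9, d_9) = (m_1, d_1) = (47, 86), so from here the quotients repeat a_1, ..., a_8; the period length is 8.
So sqrt(2295) = [47; (1, 9, 1, 1, 1, 9, 1, 94)] with period length k = 8.
k is even, so the fundamental solution of x^2 - 2295y^2 = 1 is (p_{k-1}, q_{k-1}) = (p_7, q_7); compute convergents through index 7.
Convergents (p_i = a_i*p_{i-1} + p_{i-2}, q_i = a_i*q_{i-1} + q_{i-2} with p_{-2}=0, p_{-1}=1, q_{-2}=1, q_{-1}=0):
  i=0: a_0=47, p_0 = 47*1 + 0 = 47, q_0 = 47*0 + 1 = 1.
  i=1: a_1=1, p_1 = 1*47 + 1 = 48, q_1 = 1*1 + 0 = 1.
  i=2: a_2=9, p_2 = 9*48 + 47 = 479, q_2 = 9*1 + 1 = 10.
  i=3: a_3=1, p_3 = 1*479 + 48 = 527, q_3 = 1*10 + 1 = 11.
  i=4: a_4=1, p_4 = 1*527 + 479 = 1006, q_4 = 1*11 + 10 = 21.
  i=5: a_5=1, p_5 = 1*1006 + 527 = 1533, q_5 = 1*21 + 11 = 32.
  i=6: a_6=9, p_6 = 9*1533 + 1006 = 14803, q_6 = 9*32 + 21 = 309.
  i=7: a_7=1, p_7 = 1*14803 + 1533 = 16336, q_7 = 1*309 + 32 = 341.
Check: 16336^2 - 2295*341^2 = 266864896 - 266864895 = 1, so (x, y) = (16336, 341) solves the equation, and by the theorem it is the least positive solution.

(x, y) = (16336, 341)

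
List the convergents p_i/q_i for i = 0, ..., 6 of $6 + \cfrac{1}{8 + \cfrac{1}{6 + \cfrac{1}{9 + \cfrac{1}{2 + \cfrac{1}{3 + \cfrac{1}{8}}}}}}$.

6/1, 49/8, 300/49, 2749/449, 5798/947, 20143/3290, 166942/27267

Using the convergent recurrence p_i = a_i*p_{i-1} + p_{i-2}, q_i = a_i*q_{i-1} + q_{i-2} with p_{-2}=0, p_{-1}=1, q_{-2}=1, q_{-1}=0:
  i=0: a_0=6, p_0 = 6*1 + 0 = 6, q_0 = 6*0 + 1 = 1.
  i=1: a_1=8, p_1 = 8*6 + 1 = 49, q_1 = 8*1 + 0 = 8.
  i=2: a_2=6, p_2 = 6*49 + 6 = 300, q_2 = 6*8 + 1 = 49.
  i=3: a_3=9, p_3 = 9*300 + 49 = 2749, q_3 = 9*49 + 8 = 449.
  i=4: a_4=2, p_4 = 2*2749 + 300 = 5798, q_4 = 2*449 + 49 = 947.
  i=5: a_5=3, p_5 = 3*5798 + 2749 = 20143, q_5 = 3*947 + 449 = 3290.
  i=6: a_6=8, p_6 = 8*20143 + 5798 = 166942, q_6 = 8*3290 + 947 = 27267.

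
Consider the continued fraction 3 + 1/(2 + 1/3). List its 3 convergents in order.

3/1, 7/2, 24/7

Using the convergent recurrence p_i = a_i*p_{i-1} + p_{i-2}, q_i = a_i*q_{i-1} + q_{i-2} with p_{-2}=0, p_{-1}=1, q_{-2}=1, q_{-1}=0:
  i=0: a_0=3, p_0 = 3*1 + 0 = 3, q_0 = 3*0 + 1 = 1.
  i=1: a_1=2, p_1 = 2*3 + 1 = 7, q_1 = 2*1 + 0 = 2.
  i=2: a_2=3, p_2 = 3*7 + 3 = 24, q_2 = 3*2 + 1 = 7.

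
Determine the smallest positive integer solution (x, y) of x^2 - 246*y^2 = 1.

(x, y) = (88805, 5662)

First expand sqrt(246) as a continued fraction. With x_i = (sqrt(246) + m_i)/d_i and (m_0, d_0) = (0, 1): a_0 = floor(sqrt(246)) = 15, since 15^2 = 225 <= 246 < 256 = 16^2.
Iterate m_{i+1} = d_i*a_i - m_i, d_{i+1} = (246 - m_{i+1}^2)/d_i, a_{i+1} = floor((a_0 + m_{i+1})/d_{i+1}):
  m_1 = 1*15 - 0 = 15, d_1 = (246 - 15^2)/1 = 21/1 = 21, a_1 = floor((15 + 15)/21) = 1.
  m_2 = 21*1 - 15 = 6, d_2 = (246 - 6^2)/21 = 210/21 = 10, a_2 = floor((15 + 6)/10) = 2.
  m_3 = 10*2 - 6 = 14, d_3 = (246 - 14^2)/10 = 50/10 = 5, a_3 = floor((15 + 14)/5) = 5.
  m_4 = 5*5 - 14 = 11, d_4 = (246 - 11^2)/5 = 125/5 = 25, a_4 = floor((15 + 11)/25) = 1.
  m_5 = 25*1 - 11 = 14, d_5 = (246 - 14^2)/25 = 50/25 = 2, a_5 = floor((15 + 14)/2) = 14.
  m_6 = 2*14 - 14 = 14, d_6 = (246 - 14^2)/2 = 50/2 = 25, a_6 = floor((15 + 14)/25) = 1.
  m_7 = 25*1 - 14 = 11, d_7 = (246 - 11^2)/25 = 125/25 = 5, a_7 = floor((15 + 11)/5) = 5.
  m_8 = 5*5 - 11 = 14, d_8 = (246 - 14^2)/5 = 50/5 = 10, a_8 = floor((15 + 14)/10) = 2.
  m_9 = 10*2 - 14 = 6, d_9 = (246 - 6^2)/10 = 210/10 = 21, a_9 = floor((15 + 6)/21) = 1.
  m_10 = 21*1 - 6 = 15, d_10 = (246 - 15^2)/21 = 21/21 = 1, a_10 = floor((15 + 15)/1) = 30.
  m_11 = 1*30 - 15 = 15, d_11 = (246 - 15^2)/1 = 21/1 = 21: (m_11, d_11) = (m_1, d_1) = (15, 21), so from here the quotients repeat a_1, ..., a_10; the period length is 10.
So sqrt(246) = [15; (1, 2, 5, 1, 14, 1, 5, 2, 1, 30)] with period length k = 10.
k is even, so the fundamental solution of x^2 - 246y^2 = 1 is (p_{k-1}, q_{k-1}) = (p_9, q_9); compute convergents through index 9.
Convergents (p_i = a_i*p_{i-1} + p_{i-2}, q_i = a_i*q_{i-1} + q_{i-2} with p_{-2}=0, p_{-1}=1, q_{-2}=1, q_{-1}=0):
  i=0: a_0=15, p_0 = 15*1 + 0 = 15, q_0 = 15*0 + 1 = 1.
  i=1: a_1=1, p_1 = 1*15 + 1 = 16, q_1 = 1*1 + 0 = 1.
  i=2: a_2=2, p_2 = 2*16 + 15 = 47, q_2 = 2*1 + 1 = 3.
  i=3: a_3=5, p_3 = 5*47 + 16 = 251, q_3 = 5*3 + 1 = 16.
  i=4: a_4=1, p_4 = 1*251 + 47 = 298, q_4 = 1*16 + 3 = 19.
  i=5: a_5=14, p_5 = 14*298 + 251 = 4423, q_5 = 14*19 + 16 = 282.
  i=6: a_6=1, p_6 = 1*4423 + 298 = 4721, q_6 = 1*282 + 19 = 301.
  i=7: a_7=5, p_7 = 5*4721 + 4423 = 28028, q_7 = 5*301 + 282 = 1787.
  i=8: a_8=2, p_8 = 2*28028 + 4721 = 60777, q_8 = 2*1787 + 301 = 3875.
  i=9: a_9=1, p_9 = 1*60777 + 28028 = 88805, q_9 = 1*3875 + 1787 = 5662.
Check: 88805^2 - 246*5662^2 = 7886328025 - 7886328024 = 1, so (x, y) = (88805, 5662) solves the equation, and by the theorem it is the least positive solution.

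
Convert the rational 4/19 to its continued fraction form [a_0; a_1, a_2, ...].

[0; 4, 1, 3]

Run the Euclidean algorithm on 4 and 19; the successive quotients are the partial quotients a_0, a_1, ... (each step inverts the fractional part left over by the previous one):
  4 = 0*19 + 4, so a_0 = 0.
  19 = 4*4 + 3, so a_1 = 4.
  4 = 1*3 + 1, so a_2 = 1.
  3 = 3*1 + 0, so a_3 = 3.
The remainder reaches 0 after 4 divisions, so the expansion has 4 partial quotients, read off in order.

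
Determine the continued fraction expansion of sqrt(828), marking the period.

Write x_i = (sqrt(828) + m_i)/d_i with (m_0, d_0) = (0, 1). a_0 = floor(sqrt(828)) = 28, since 28^2 = 784 <= 828 < 841 = 29^2.
Iterate m_{i+1} = d_i*a_i - m_i, d_{i+1} = (828 - m_{i+1}^2)/d_i, a_{i+1} = floor((a_0 + m_{i+1})/d_{i+1}):
  m_1 = 1*28 - 0 = 28, d_1 = (828 - 28^2)/1 = 44/1 = 44, a_1 = floor((28 + 28)/44) = 1.
  m_2 = 44*1 - 28 = 16, d_2 = (828 - 16^2)/44 = 572/44 = 13, a_2 = floor((28 + 16)/13) = 3.
  m_3 = 13*3 - 16 = 23, d_3 = (828 - 23^2)/13 = 299/13 = 23, a_3 = floor((28 + 23)/23) = 2.
  m_4 = 23*2 - 23 = 23, d_4 = (828 - 23^2)/23 = 299/23 = 13, a_4 = floor((28 + 23)/13) = 3.
  m_5 = 13*3 - 23 = 16, d_5 = (828 - 16^2)/13 = 572/13 = 44, a_5 = floor((28 + 16)/44) = 1.
  m_6 = 44*1 - 16 = 28, d_6 = (828 - 28^2)/44 = 44/44 = 1, a_6 = floor((28 + 28)/1) = 56.
  m_7 = 1*56 - 28 = 28, d_7 = (828 - 28^2)/1 = 44/1 = 44: (m_7, d_7) = (m_1, d_1) = (28, 44), so from here the quotients repeat a_1, ..., a_6; the period length is 6.
Hence the expansion of sqrt(828) is a_0 = 28 followed by the repeating block 1, 3, 2, 3, 1, 56 (period 6).

[28; (1, 3, 2, 3, 1, 56)]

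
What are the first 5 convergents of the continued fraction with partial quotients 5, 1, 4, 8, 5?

Using the convergent recurrence p_i = a_i*p_{i-1} + p_{i-2}, q_i = a_i*q_{i-1} + q_{i-2} with p_{-2}=0, p_{-1}=1, q_{-2}=1, q_{-1}=0:
  i=0: a_0=5, p_0 = 5*1 + 0 = 5, q_0 = 5*0 + 1 = 1.
  i=1: a_1=1, p_1 = 1*5 + 1 = 6, q_1 = 1*1 + 0 = 1.
  i=2: a_2=4, p_2 = 4*6 + 5 = 29, q_2 = 4*1 + 1 = 5.
  i=3: a_3=8, p_3 = 8*29 + 6 = 238, q_3 = 8*5 + 1 = 41.
  i=4: a_4=5, p_4 = 5*238 + 29 = 1219, q_4 = 5*41 + 5 = 210.

5/1, 6/1, 29/5, 238/41, 1219/210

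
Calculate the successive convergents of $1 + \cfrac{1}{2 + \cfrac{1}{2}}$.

1/1, 3/2, 7/5

Using the convergent recurrence p_i = a_i*p_{i-1} + p_{i-2}, q_i = a_i*q_{i-1} + q_{i-2} with p_{-2}=0, p_{-1}=1, q_{-2}=1, q_{-1}=0:
  i=0: a_0=1, p_0 = 1*1 + 0 = 1, q_0 = 1*0 + 1 = 1.
  i=1: a_1=2, p_1 = 2*1 + 1 = 3, q_1 = 2*1 + 0 = 2.
  i=2: a_2=2, p_2 = 2*3 + 1 = 7, q_2 = 2*2 + 1 = 5.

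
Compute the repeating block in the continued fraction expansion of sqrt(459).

[21; (2, 2, 1, 4, 21, 4, 1, 2, 2, 42)]

Write x_i = (sqrt(459) + m_i)/d_i with (m_0, d_0) = (0, 1). a_0 = floor(sqrt(459)) = 21, since 21^2 = 441 <= 459 < 484 = 22^2.
Iterate m_{i+1} = d_i*a_i - m_i, d_{i+1} = (459 - m_{i+1}^2)/d_i, a_{i+1} = floor((a_0 + m_{i+1})/d_{i+1}):
  m_1 = 1*21 - 0 = 21, d_1 = (459 - 21^2)/1 = 18/1 = 18, a_1 = floor((21 + 21)/18) = 2.
  m_2 = 18*2 - 21 = 15, d_2 = (459 - 15^2)/18 = 234/18 = 13, a_2 = floor((21 + 15)/13) = 2.
  m_3 = 13*2 - 15 = 11, d_3 = (459 - 11^2)/13 = 338/13 = 26, a_3 = floor((21 + 11)/26) = 1.
  m_4 = 26*1 - 11 = 15, d_4 = (459 - 15^2)/26 = 234/26 = 9, a_4 = floor((21 + 15)/9) = 4.
  m_5 = 9*4 - 15 = 21, d_5 = (459 - 21^2)/9 = 18/9 = 2, a_5 = floor((21 + 21)/2) = 21.
  m_6 = 2*21 - 21 = 21, d_6 = (459 - 21^2)/2 = 18/2 = 9, a_6 = floor((21 + 21)/9) = 4.
  m_7 = 9*4 - 21 = 15, d_7 = (459 - 15^2)/9 = 234/9 = 26, a_7 = floor((21 + 15)/26) = 1.
  m_8 = 26*1 - 15 = 11, d_8 = (459 - 11^2)/26 = 338/26 = 13, a_8 = floor((21 + 11)/13) = 2.
  m_9 = 13*2 - 11 = 15, d_9 = (459 - 15^2)/13 = 234/13 = 18, a_9 = floor((21 + 15)/18) = 2.
  m_10 = 18*2 - 15 = 21, d_10 = (459 - 21^2)/18 = 18/18 = 1, a_10 = floor((21 + 21)/1) = 42.
  m_11 = 1*42 - 21 = 21, d_11 = (459 - 21^2)/1 = 18/1 = 18: (m_11, d_11) = (m_1, d_1) = (21, 18), so from here the quotients repeat a_1, ..., a_10; the period length is 10.
Hence the expansion of sqrt(459) is a_0 = 21 followed by the repeating block 2, 2, 1, 4, 21, 4, 1, 2, 2, 42 (period 10).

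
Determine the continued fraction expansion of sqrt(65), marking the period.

[8; (16)]

Write x_i = (sqrt(65) + m_i)/d_i with (m_0, d_0) = (0, 1). a_0 = floor(sqrt(65)) = 8, since 8^2 = 64 <= 65 < 81 = 9^2.
Iterate m_{i+1} = d_i*a_i - m_i, d_{i+1} = (65 - m_{i+1}^2)/d_i, a_{i+1} = floor((a_0 + m_{i+1})/d_{i+1}):
  m_1 = 1*8 - 0 = 8, d_1 = (65 - 8^2)/1 = 1/1 = 1, a_1 = floor((8 + 8)/1) = 16.
  m_2 = 1*16 - 8 = 8, d_2 = (65 - 8^2)/1 = 1/1 = 1: (m_2, d_2) = (m_1, d_1) = (8, 1), so from here the quotient a_1 repeats; the period length is 1.
Hence the expansion of sqrt(65) is a_0 = 8 followed by the repeating block 16 (period 1).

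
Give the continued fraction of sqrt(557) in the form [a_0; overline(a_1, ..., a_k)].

[23; overline(1, 1, 1, 1, 46)]

Write x_i = (sqrt(557) + m_i)/d_i with (m_0, d_0) = (0, 1). a_0 = floor(sqrt(557)) = 23, since 23^2 = 529 <= 557 < 576 = 24^2.
Iterate m_{i+1} = d_i*a_i - m_i, d_{i+1} = (557 - m_{i+1}^2)/d_i, a_{i+1} = floor((a_0 + m_{i+1})/d_{i+1}):
  m_1 = 1*23 - 0 = 23, d_1 = (557 - 23^2)/1 = 28/1 = 28, a_1 = floor((23 + 23)/28) = 1.
  m_2 = 28*1 - 23 = 5, d_2 = (557 - 5^2)/28 = 532/28 = 19, a_2 = floor((23 + 5)/19) = 1.
  m_3 = 19*1 - 5 = 14, d_3 = (557 - 14^2)/19 = 361/19 = 19, a_3 = floor((23 + 14)/19) = 1.
  m_4 = 19*1 - 14 = 5, d_4 = (557 - 5^2)/19 = 532/19 = 28, a_4 = floor((23 + 5)/28) = 1.
  m_5 = 28*1 - 5 = 23, d_5 = (557 - 23^2)/28 = 28/28 = 1, a_5 = floor((23 + 23)/1) = 46.
  m_6 = 1*46 - 23 = 23, d_6 = (557 - 23^2)/1 = 28/1 = 28: (m_6, d_6) = (m_1, d_1) = (23, 28), so from here the quotients repeat a_1, ..., a_5; the period length is 5.
Hence the expansion of sqrt(557) is a_0 = 23 followed by the repeating block 1, 1, 1, 1, 46 (period 5).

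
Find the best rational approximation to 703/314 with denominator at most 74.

150/67

Expand x = 703/314 as a continued fraction with the Euclidean algorithm:
  703 = 2*314 + 75, so a_0 = 2.
  314 = 4*75 + 14, so a_1 = 4.
  75 = 5*14 + 5, so a_2 = 5.
  14 = 2*5 + 4, so a_3 = 2.
  5 = 1*4 + 1, so a_4 = 1.
  4 = 4*1 + 0, so a_5 = 4.
so x = [2; 4, 5, 2, 1, 4].
Convergents (p_i = a_i*p_{i-1} + p_{i-2}, q_i = a_i*q_{i-1} + q_{i-2} with p_{-2}=0, p_{-1}=1, q_{-2}=1, q_{-1}=0), until the denominator exceeds 74:
  i=0: a_0=2, p_0 = 2*1 + 0 = 2, q_0 = 2*0 + 1 = 1.
  i=1: a_1=4, p_1 = 4*2 + 1 = 9, q_1 = 4*1 + 0 = 4.
  i=2: a_2=5, p_2 = 5*9 + 2 = 47, q_2 = 5*4 + 1 = 21.
  i=3: a_3=2, p_3 = 2*47 + 9 = 103, q_3 = 2*21 + 4 = 46.
  i=4: a_4=1, p_4 = 1*103 + 47 = 150, q_4 = 1*46 + 21 = 67.
  i=5: a_5=4, p_5 = 4*150 + 103 = 703, q_5 = 4*67 + 46 = 314.
q_5 = 314 > 74, so the last convergent with denominator <= 74 is p_4/q_4 = 150/67.
The closest fraction with denominator <= 74 is either p_4/q_4 or the intermediate fraction (k*p_4 + p_3)/(k*q_4 + q_3) with the largest k >= 1 whose denominator stays <= 74; these approach x as k grows, and every other convergent or intermediate fraction in range is farther away.
Largest k: floor((74 - q_3)/q_4) = floor((74 - 46)/67) = 0.
Since k = 0, no intermediate fraction beyond p_4/q_4 has denominator <= 74, so the convergent 150/67 is the closest (its error is |703*67 - 150*314|/(314*67) = 1/21038).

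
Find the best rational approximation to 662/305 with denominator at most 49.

89/41

Expand x = 662/305 as a continued fraction with the Euclidean algorithm:
  662 = 2*305 + 52, so a_0 = 2.
  305 = 5*52 + 45, so a_1 = 5.
  52 = 1*45 + 7, so a_2 = 1.
  45 = 6*7 + 3, so a_3 = 6.
  7 = 2*3 + 1, so a_4 = 2.
  3 = 3*1 + 0, so a_5 = 3.
so x = [2; 5, 1, 6, 2, 3].
Convergents (p_i = a_i*p_{i-1} + p_{i-2}, q_i = a_i*q_{i-1} + q_{i-2} with p_{-2}=0, p_{-1}=1, q_{-2}=1, q_{-1}=0), until the denominator exceeds 49:
  i=0: a_0=2, p_0 = 2*1 + 0 = 2, q_0 = 2*0 + 1 = 1.
  i=1: a_1=5, p_1 = 5*2 + 1 = 11, q_1 = 5*1 + 0 = 5.
  i=2: a_2=1, p_2 = 1*11 + 2 = 13, q_2 = 1*5 + 1 = 6.
  i=3: a_3=6, p_3 = 6*13 + 11 = 89, q_3 = 6*6 + 5 = 41.
  i=4: a_4=2, p_4 = 2*89 + 13 = 191, q_4 = 2*41 + 6 = 88.
q_4 = 88 > 49, so the last convergent with denominator <= 49 is p_3/q_3 = 89/41.
The closest fraction with denominator <= 49 is either p_3/q_3 or the intermediate fraction (k*p_3 + p_2)/(k*q_3 + q_2) with the largest k >= 1 whose denominator stays <= 49; these approach x as k grows, and every other convergent or intermediate fraction in range is farther away.
Largest k: floor((49 - q_2)/q_3) = floor((49 - 6)/41) = 1.
That gives (1*89 + 13)/(1*41 + 6) = 102/47.
Compare the errors: |x - 89/41| = |662*41 - 89*305|/(305*41) = 3/12505, and |x - 102/47| = |662*47 - 102*305|/(305*47) = 4/14335.
Cross-multiplying, 3*14335 = 43005 < 50020 = 4*12505, so 3/12505 is smaller: the convergent 89/41 is closer to x than 102/47.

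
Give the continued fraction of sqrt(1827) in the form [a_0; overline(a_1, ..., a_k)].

[42; overline(1, 2, 1, 8, 1, 2, 1, 84)]

Write x_i = (sqrt(1827) + m_i)/d_i with (m_0, d_0) = (0, 1). a_0 = floor(sqrt(1827)) = 42, since 42^2 = 1764 <= 1827 < 1849 = 43^2.
Iterate m_{i+1} = d_i*a_i - m_i, d_{i+1} = (1827 - m_{i+1}^2)/d_i, a_{i+1} = floor((a_0 + m_{i+1})/d_{i+1}):
  m_1 = 1*42 - 0 = 42, d_1 = (1827 - 42^2)/1 = 63/1 = 63, a_1 = floor((42 + 42)/63) = 1.
  m_2 = 63*1 - 42 = 21, d_2 = (1827 - 21^2)/63 = 1386/63 = 22, a_2 = floor((42 + 21)/22) = 2.
  m_3 = 22*2 - 21 = 23, d_3 = (1827 - 23^2)/22 = 1298/22 = 59, a_3 = floor((42 + 23)/59) = 1.
  m_4 = 59*1 - 23 = 36, d_4 = (1827 - 36^2)/59 = 531/59 = 9, a_4 = floor((42 + 36)/9) = 8.
  m_5 = 9*8 - 36 = 36, d_5 = (1827 - 36^2)/9 = 531/9 = 59, a_5 = floor((42 + 36)/59) = 1.
  m_6 = 59*1 - 36 = 23, d_6 = (1827 - 23^2)/59 = 1298/59 = 22, a_6 = floor((42 + 23)/22) = 2.
  m_7 = 22*2 - 23 = 21, d_7 = (1827 - 21^2)/22 = 1386/22 = 63, a_7 = floor((42 + 21)/63) = 1.
  m_8 = 63*1 - 21 = 42, d_8 = (1827 - 42^2)/63 = 63/63 = 1, a_8 = floor((42 + 42)/1) = 84.
  m_9 = 1*84 - 42 = 42, d_9 = (1827 - 42^2)/1 = 63/1 = 63: (m_9, d_9) = (m_1, d_1) = (42, 63), so from here the quotients repeat a_1, ..., a_8; the period length is 8.
Hence the expansion of sqrt(1827) is a_0 = 42 followed by the repeating block 1, 2, 1, 8, 1, 2, 1, 84 (period 8).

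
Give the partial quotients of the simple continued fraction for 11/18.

Run the Euclidean algorithm on 11 and 18; the successive quotients are the partial quotients a_0, a_1, ... (each step inverts the fractional part left over by the previous one):
  11 = 0*18 + 11, so a_0 = 0.
  18 = 1*11 + 7, so a_1 = 1.
  11 = 1*7 + 4, so a_2 = 1.
  7 = 1*4 + 3, so a_3 = 1.
  4 = 1*3 + 1, so a_4 = 1.
  3 = 3*1 + 0, so a_5 = 3.
The remainder reaches 0 after 6 divisions, so the expansion has 6 partial quotients, read off in order.

[0; 1, 1, 1, 1, 3]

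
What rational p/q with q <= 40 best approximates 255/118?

Expand x = 255/118 as a continued fraction with the Euclidean algorithm:
  255 = 2*118 + 19, so a_0 = 2.
  118 = 6*19 + 4, so a_1 = 6.
  19 = 4*4 + 3, so a_2 = 4.
  4 = 1*3 + 1, so a_3 = 1.
  3 = 3*1 + 0, so a_4 = 3.
so x = [2; 6, 4, 1, 3].
Convergents (p_i = a_i*p_{i-1} + p_{i-2}, q_i = a_i*q_{i-1} + q_{i-2} with p_{-2}=0, p_{-1}=1, q_{-2}=1, q_{-1}=0), until the denominator exceeds 40:
  i=0: a_0=2, p_0 = 2*1 + 0 = 2, q_0 = 2*0 + 1 = 1.
  i=1: a_1=6, p_1 = 6*2 + 1 = 13, q_1 = 6*1 + 0 = 6.
  i=2: a_2=4, p_2 = 4*13 + 2 = 54, q_2 = 4*6 + 1 = 25.
  i=3: a_3=1, p_3 = 1*54 + 13 = 67, q_3 = 1*25 + 6 = 31.
  i=4: a_4=3, p_4 = 3*67 + 54 = 255, q_4 = 3*31 + 25 = 118.
q_4 = 118 > 40, so the last convergent with denominator <= 40 is p_3/q_3 = 67/31.
The closest fraction with denominator <= 40 is either p_3/q_3 or the intermediate fraction (k*p_3 + p_2)/(k*q_3 + q_2) with the largest k >= 1 whose denominator stays <= 40; these approach x as k grows, and every other convergent or intermediate fraction in range is farther away.
Largest k: floor((40 - q_2)/q_3) = floor((40 - 25)/31) = 0.
Since k = 0, no intermediate fraction beyond p_3/q_3 has denominator <= 40, so the convergent 67/31 is the closest (its error is |255*31 - 67*118|/(118*31) = 1/3658).

67/31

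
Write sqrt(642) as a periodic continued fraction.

[25; (2, 1, 24, 1, 2, 50)]

Write x_i = (sqrt(642) + m_i)/d_i with (m_0, d_0) = (0, 1). a_0 = floor(sqrt(642)) = 25, since 25^2 = 625 <= 642 < 676 = 26^2.
Iterate m_{i+1} = d_i*a_i - m_i, d_{i+1} = (642 - m_{i+1}^2)/d_i, a_{i+1} = floor((a_0 + m_{i+1})/d_{i+1}):
  m_1 = 1*25 - 0 = 25, d_1 = (642 - 25^2)/1 = 17/1 = 17, a_1 = floor((25 + 25)/17) = 2.
  m_2 = 17*2 - 25 = 9, d_2 = (642 - 9^2)/17 = 561/17 = 33, a_2 = floor((25 + 9)/33) = 1.
  m_3 = 33*1 - 9 = 24, d_3 = (642 - 24^2)/33 = 66/33 = 2, a_3 = floor((25 + 24)/2) = 24.
  m_4 = 2*24 - 24 = 24, d_4 = (642 - 24^2)/2 = 66/2 = 33, a_4 = floor((25 + 24)/33) = 1.
  m_5 = 33*1 - 24 = 9, d_5 = (642 - 9^2)/33 = 561/33 = 17, a_5 = floor((25 + 9)/17) = 2.
  m_6 = 17*2 - 9 = 25, d_6 = (642 - 25^2)/17 = 17/17 = 1, a_6 = floor((25 + 25)/1) = 50.
  m_7 = 1*50 - 25 = 25, d_7 = (642 - 25^2)/1 = 17/1 = 17: (m_7, d_7) = (m_1, d_1) = (25, 17), so from here the quotients repeat a_1, ..., a_6; the period length is 6.
Hence the expansion of sqrt(642) is a_0 = 25 followed by the repeating block 2, 1, 24, 1, 2, 50 (period 6).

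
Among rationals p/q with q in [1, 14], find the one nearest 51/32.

8/5

Expand x = 51/32 as a continued fraction with the Euclidean algorithm:
  51 = 1*32 + 19, so a_0 = 1.
  32 = 1*19 + 13, so a_1 = 1.
  19 = 1*13 + 6, so a_2 = 1.
  13 = 2*6 + 1, so a_3 = 2.
  6 = 6*1 + 0, so a_4 = 6.
so x = [1; 1, 1, 2, 6].
Convergents (p_i = a_i*p_{i-1} + p_{i-2}, q_i = a_i*q_{i-1} + q_{i-2} with p_{-2}=0, p_{-1}=1, q_{-2}=1, q_{-1}=0), until the denominator exceeds 14:
  i=0: a_0=1, p_0 = 1*1 + 0 = 1, q_0 = 1*0 + 1 = 1.
  i=1: a_1=1, p_1 = 1*1 + 1 = 2, q_1 = 1*1 + 0 = 1.
  i=2: a_2=1, p_2 = 1*2 + 1 = 3, q_2 = 1*1 + 1 = 2.
  i=3: a_3=2, p_3 = 2*3 + 2 = 8, q_3 = 2*2 + 1 = 5.
  i=4: a_4=6, p_4 = 6*8 + 3 = 51, q_4 = 6*5 + 2 = 32.
q_4 = 32 > 14, so the last convergent with denominator <= 14 is p_3/q_3 = 8/5.
The closest fraction with denominator <= 14 is either p_3/q_3 or the intermediate fraction (k*p_3 + p_2)/(k*q_3 + q_2) with the largest k >= 1 whose denominator stays <= 14; these approach x as k grows, and every other convergent or intermediate fraction in range is farther away.
Largest k: floor((14 - q_2)/q_3) = floor((14 - 2)/5) = 2.
That gives (2*8 + 3)/(2*5 + 2) = 19/12.
Compare the errors: |x - 8/5| = |51*5 - 8*32|/(32*5) = 1/160, and |x - 19/12| = |51*12 - 19*32|/(32*12) = 4/384.
Cross-multiplying, 1*384 = 384 < 640 = 4*160, so 1/160 is smaller: the convergent 8/5 is closer to x than 19/12.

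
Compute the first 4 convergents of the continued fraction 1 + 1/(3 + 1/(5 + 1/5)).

1/1, 4/3, 21/16, 109/83

Using the convergent recurrence p_i = a_i*p_{i-1} + p_{i-2}, q_i = a_i*q_{i-1} + q_{i-2} with p_{-2}=0, p_{-1}=1, q_{-2}=1, q_{-1}=0:
  i=0: a_0=1, p_0 = 1*1 + 0 = 1, q_0 = 1*0 + 1 = 1.
  i=1: a_1=3, p_1 = 3*1 + 1 = 4, q_1 = 3*1 + 0 = 3.
  i=2: a_2=5, p_2 = 5*4 + 1 = 21, q_2 = 5*3 + 1 = 16.
  i=3: a_3=5, p_3 = 5*21 + 4 = 109, q_3 = 5*16 + 3 = 83.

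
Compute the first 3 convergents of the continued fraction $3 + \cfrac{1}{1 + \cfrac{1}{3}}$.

3/1, 4/1, 15/4

Using the convergent recurrence p_i = a_i*p_{i-1} + p_{i-2}, q_i = a_i*q_{i-1} + q_{i-2} with p_{-2}=0, p_{-1}=1, q_{-2}=1, q_{-1}=0:
  i=0: a_0=3, p_0 = 3*1 + 0 = 3, q_0 = 3*0 + 1 = 1.
  i=1: a_1=1, p_1 = 1*3 + 1 = 4, q_1 = 1*1 + 0 = 1.
  i=2: a_2=3, p_2 = 3*4 + 3 = 15, q_2 = 3*1 + 1 = 4.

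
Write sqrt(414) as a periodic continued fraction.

[20; (2, 1, 7, 2, 7, 1, 2, 40)]

Write x_i = (sqrt(414) + m_i)/d_i with (m_0, d_0) = (0, 1). a_0 = floor(sqrt(414)) = 20, since 20^2 = 400 <= 414 < 441 = 21^2.
Iterate m_{i+1} = d_i*a_i - m_i, d_{i+1} = (414 - m_{i+1}^2)/d_i, a_{i+1} = floor((a_0 + m_{i+1})/d_{i+1}):
  m_1 = 1*20 - 0 = 20, d_1 = (414 - 20^2)/1 = 14/1 = 14, a_1 = floor((20 + 20)/14) = 2.
  m_2 = 14*2 - 20 = 8, d_2 = (414 - 8^2)/14 = 350/14 = 25, a_2 = floor((20 + 8)/25) = 1.
  m_3 = 25*1 - 8 = 17, d_3 = (414 - 17^2)/25 = 125/25 = 5, a_3 = floor((20 + 17)/5) = 7.
  m_4 = 5*7 - 17 = 18, d_4 = (414 - 18^2)/5 = 90/5 = 18, a_4 = floor((20 + 18)/18) = 2.
  m_5 = 18*2 - 18 = 18, d_5 = (414 - 18^2)/18 = 90/18 = 5, a_5 = floor((20 + 18)/5) = 7.
  m_6 = 5*7 - 18 = 17, d_6 = (414 - 17^2)/5 = 125/5 = 25, a_6 = floor((20 + 17)/25) = 1.
  m_7 = 25*1 - 17 = 8, d_7 = (414 - 8^2)/25 = 350/25 = 14, a_7 = floor((20 + 8)/14) = 2.
  m_8 = 14*2 - 8 = 20, d_8 = (414 - 20^2)/14 = 14/14 = 1, a_8 = floor((20 + 20)/1) = 40.
  m_9 = 1*40 - 20 = 20, d_9 = (414 - 20^2)/1 = 14/1 = 14: (m_9, d_9) = (m_1, d_1) = (20, 14), so from here the quotients repeat a_1, ..., a_8; the period length is 8.
Hence the expansion of sqrt(414) is a_0 = 20 followed by the repeating block 2, 1, 7, 2, 7, 1, 2, 40 (period 8).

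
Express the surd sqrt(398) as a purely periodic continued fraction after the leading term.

[19; (1, 18, 1, 38)]

Write x_i = (sqrt(398) + m_i)/d_i with (m_0, d_0) = (0, 1). a_0 = floor(sqrt(398)) = 19, since 19^2 = 361 <= 398 < 400 = 20^2.
Iterate m_{i+1} = d_i*a_i - m_i, d_{i+1} = (398 - m_{i+1}^2)/d_i, a_{i+1} = floor((a_0 + m_{i+1})/d_{i+1}):
  m_1 = 1*19 - 0 = 19, d_1 = (398 - 19^2)/1 = 37/1 = 37, a_1 = floor((19 + 19)/37) = 1.
  m_2 = 37*1 - 19 = 18, d_2 = (398 - 18^2)/37 = 74/37 = 2, a_2 = floor((19 + 18)/2) = 18.
  m_3 = 2*18 - 18 = 18, d_3 = (398 - 18^2)/2 = 74/2 = 37, a_3 = floor((19 + 18)/37) = 1.
  m_4 = 37*1 - 18 = 19, d_4 = (398 - 19^2)/37 = 37/37 = 1, a_4 = floor((19 + 19)/1) = 38.
  m_5 = 1*38 - 19 = 19, d_5 = (398 - 19^2)/1 = 37/1 = 37: (m_5, d_5) = (m_1, d_1) = (19, 37), so from here the quotients repeat a_1, ..., a_4; the period length is 4.
Hence the expansion of sqrt(398) is a_0 = 19 followed by the repeating block 1, 18, 1, 38 (period 4).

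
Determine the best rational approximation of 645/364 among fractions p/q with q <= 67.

101/57

Expand x = 645/364 as a continued fraction with the Euclidean algorithm:
  645 = 1*364 + 281, so a_0 = 1.
  364 = 1*281 + 83, so a_1 = 1.
  281 = 3*83 + 32, so a_2 = 3.
  83 = 2*32 + 19, so a_3 = 2.
  32 = 1*19 + 13, so a_4 = 1.
  19 = 1*13 + 6, so a_5 = 1.
  13 = 2*6 + 1, so a_6 = 2.
  6 = 6*1 + 0, so a_7 = 6.
so x = [1; 1, 3, 2, 1, 1, 2, 6].
Convergents (p_i = a_i*p_{i-1} + p_{i-2}, q_i = a_i*q_{i-1} + q_{i-2} with p_{-2}=0, p_{-1}=1, q_{-2}=1, q_{-1}=0), until the denominator exceeds 67:
  i=0: a_0=1, p_0 = 1*1 + 0 = 1, q_0 = 1*0 + 1 = 1.
  i=1: a_1=1, p_1 = 1*1 + 1 = 2, q_1 = 1*1 + 0 = 1.
  i=2: a_2=3, p_2 = 3*2 + 1 = 7, q_2 = 3*1 + 1 = 4.
  i=3: a_3=2, p_3 = 2*7 + 2 = 16, q_3 = 2*4 + 1 = 9.
  i=4: a_4=1, p_4 = 1*16 + 7 = 23, q_4 = 1*9 + 4 = 13.
  i=5: a_5=1, p_5 = 1*23 + 16 = 39, q_5 = 1*13 + 9 = 22.
  i=6: a_6=2, p_6 = 2*39 + 23 = 101, q_6 = 2*22 + 13 = 57.
  i=7: a_7=6, p_7 = 6*101 + 39 = 645, q_7 = 6*57 + 22 = 364.
q_7 = 364 > 67, so the last convergent with denominator <= 67 is p_6/q_6 = 101/57.
The closest fraction with denominator <= 67 is either p_6/q_6 or the intermediate fraction (k*p_6 + p_5)/(k*q_6 + q_5) with the largest k >= 1 whose denominator stays <= 67; these approach x as k grows, and every other convergent or intermediate fraction in range is farther away.
Largest k: floor((67 - q_5)/q_6) = floor((67 - 22)/57) = 0.
Since k = 0, no intermediate fraction beyond p_6/q_6 has denominator <= 67, so the convergent 101/57 is the closest (its error is |645*57 - 101*364|/(364*57) = 1/20748).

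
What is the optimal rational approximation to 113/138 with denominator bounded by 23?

Expand x = 113/138 as a continued fraction with the Euclidean algorithm:
  113 = 0*138 + 113, so a_0 = 0.
  138 = 1*113 + 25, so a_1 = 1.
  113 = 4*25 + 13, so a_2 = 4.
  25 = 1*13 + 12, so a_3 = 1.
  13 = 1*12 + 1, so a_4 = 1.
  12 = 12*1 + 0, so a_5 = 12.
so x = [0; 1, 4, 1, 1, 12].
Convergents (p_i = a_i*p_{i-1} + p_{i-2}, q_i = a_i*q_{i-1} + q_{i-2} with p_{-2}=0, p_{-1}=1, q_{-2}=1, q_{-1}=0), until the denominator exceeds 23:
  i=0: a_0=0, p_0 = 0*1 + 0 = 0, q_0 = 0*0 + 1 = 1.
  i=1: a_1=1, p_1 = 1*0 + 1 = 1, q_1 = 1*1 + 0 = 1.
  i=2: a_2=4, p_2 = 4*1 + 0 = 4, q_2 = 4*1 + 1 = 5.
  i=3: a_3=1, p_3 = 1*4 + 1 = 5, q_3 = 1*5 + 1 = 6.
  i=4: a_4=1, p_4 = 1*5 + 4 = 9, q_4 = 1*6 + 5 = 11.
  i=5: a_5=12, p_5 = 12*9 + 5 = 113, q_5 = 12*11 + 6 = 138.
q_5 = 138 > 23, so the last convergent with denominator <= 23 is p_4/q_4 = 9/11.
The closest fraction with denominator <= 23 is either p_4/q_4 or the intermediate fraction (k*p_4 + p_3)/(k*q_4 + q_3) with the largest k >= 1 whose denominator stays <= 23; these approach x as k grows, and every other convergent or intermediate fraction in range is farther away.
Largest k: floor((23 - q_3)/q_4) = floor((23 - 6)/11) = 1.
That gives (1*9 + 5)/(1*11 + 6) = 14/17.
Compare the errors: |x - 9/11| = |113*11 - 9*138|/(138*11) = 1/1518, and |x - 14/17| = |113*17 - 14*138|/(138*17) = 11/2346.
Cross-multiplying, 1*2346 = 2346 < 16698 = 11*1518, so 1/1518 is smaller: the convergent 9/11 is closer to x than 14/17.

9/11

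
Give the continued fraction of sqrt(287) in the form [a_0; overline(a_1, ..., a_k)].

[16; overline(1, 15, 1, 32)]

Write x_i = (sqrt(287) + m_i)/d_i with (m_0, d_0) = (0, 1). a_0 = floor(sqrt(287)) = 16, since 16^2 = 256 <= 287 < 289 = 17^2.
Iterate m_{i+1} = d_i*a_i - m_i, d_{i+1} = (287 - m_{i+1}^2)/d_i, a_{i+1} = floor((a_0 + m_{i+1})/d_{i+1}):
  m_1 = 1*16 - 0 = 16, d_1 = (287 - 16^2)/1 = 31/1 = 31, a_1 = floor((16 + 16)/31) = 1.
  m_2 = 31*1 - 16 = 15, d_2 = (287 - 15^2)/31 = 62/31 = 2, a_2 = floor((16 + 15)/2) = 15.
  m_3 = 2*15 - 15 = 15, d_3 = (287 - 15^2)/2 = 62/2 = 31, a_3 = floor((16 + 15)/31) = 1.
  m_4 = 31*1 - 15 = 16, d_4 = (287 - 16^2)/31 = 31/31 = 1, a_4 = floor((16 + 16)/1) = 32.
  m_5 = 1*32 - 16 = 16, d_5 = (287 - 16^2)/1 = 31/1 = 31: (m_5, d_5) = (m_1, d_1) = (16, 31), so from here the quotients repeat a_1, ..., a_4; the period length is 4.
Hence the expansion of sqrt(287) is a_0 = 16 followed by the repeating block 1, 15, 1, 32 (period 4).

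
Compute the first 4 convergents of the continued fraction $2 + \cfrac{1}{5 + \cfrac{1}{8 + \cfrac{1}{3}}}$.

2/1, 11/5, 90/41, 281/128

Using the convergent recurrence p_i = a_i*p_{i-1} + p_{i-2}, q_i = a_i*q_{i-1} + q_{i-2} with p_{-2}=0, p_{-1}=1, q_{-2}=1, q_{-1}=0:
  i=0: a_0=2, p_0 = 2*1 + 0 = 2, q_0 = 2*0 + 1 = 1.
  i=1: a_1=5, p_1 = 5*2 + 1 = 11, q_1 = 5*1 + 0 = 5.
  i=2: a_2=8, p_2 = 8*11 + 2 = 90, q_2 = 8*5 + 1 = 41.
  i=3: a_3=3, p_3 = 3*90 + 11 = 281, q_3 = 3*41 + 5 = 128.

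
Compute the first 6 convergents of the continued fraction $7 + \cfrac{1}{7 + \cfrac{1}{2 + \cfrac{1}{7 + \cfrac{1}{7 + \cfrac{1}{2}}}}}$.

Using the convergent recurrence p_i = a_i*p_{i-1} + p_{i-2}, q_i = a_i*q_{i-1} + q_{i-2} with p_{-2}=0, p_{-1}=1, q_{-2}=1, q_{-1}=0:
  i=0: a_0=7, p_0 = 7*1 + 0 = 7, q_0 = 7*0 + 1 = 1.
  i=1: a_1=7, p_1 = 7*7 + 1 = 50, q_1 = 7*1 + 0 = 7.
  i=2: a_2=2, p_2 = 2*50 + 7 = 107, q_2 = 2*7 + 1 = 15.
  i=3: a_3=7, p_3 = 7*107 + 50 = 799, q_3 = 7*15 + 7 = 112.
  i=4: a_4=7, p_4 = 7*799 + 107 = 5700, q_4 = 7*112 + 15 = 799.
  i=5: a_5=2, p_5 = 2*5700 + 799 = 12199, q_5 = 2*799 + 112 = 1710.

7/1, 50/7, 107/15, 799/112, 5700/799, 12199/1710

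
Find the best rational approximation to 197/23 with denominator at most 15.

Expand x = 197/23 as a continued fraction with the Euclidean algorithm:
  197 = 8*23 + 13, so a_0 = 8.
  23 = 1*13 + 10, so a_1 = 1.
  13 = 1*10 + 3, so a_2 = 1.
  10 = 3*3 + 1, so a_3 = 3.
  3 = 3*1 + 0, so a_4 = 3.
so x = [8; 1, 1, 3, 3].
Convergents (p_i = a_i*p_{i-1} + p_{i-2}, q_i = a_i*q_{i-1} + q_{i-2} with p_{-2}=0, p_{-1}=1, q_{-2}=1, q_{-1}=0), until the denominator exceeds 15:
  i=0: a_0=8, p_0 = 8*1 + 0 = 8, q_0 = 8*0 + 1 = 1.
  i=1: a_1=1, p_1 = 1*8 + 1 = 9, q_1 = 1*1 + 0 = 1.
  i=2: a_2=1, p_2 = 1*9 + 8 = 17, q_2 = 1*1 + 1 = 2.
  i=3: a_3=3, p_3 = 3*17 + 9 = 60, q_3 = 3*2 + 1 = 7.
  i=4: a_4=3, p_4 = 3*60 + 17 = 197, q_4 = 3*7 + 2 = 23.
q_4 = 23 > 15, so the last convergent with denominator <= 15 is p_3/q_3 = 60/7.
The closest fraction with denominator <= 15 is either p_3/q_3 or the intermediate fraction (k*p_3 + p_2)/(k*q_3 + q_2) with the largest k >= 1 whose denominator stays <= 15; these approach x as k grows, and every other convergent or intermediate fraction in range is farther away.
Largest k: floor((15 - q_2)/q_3) = floor((15 - 2)/7) = 1.
That gives (1*60 + 17)/(1*7 + 2) = 77/9.
Compare the errors: |x - 60/7| = |197*7 - 60*23|/(23*7) = 1/161, and |x - 77/9| = |197*9 - 77*23|/(23*9) = 2/207.
Cross-multiplying, 1*207 = 207 < 322 = 2*161, so 1/161 is smaller: the convergent 60/7 is closer to x than 77/9.

60/7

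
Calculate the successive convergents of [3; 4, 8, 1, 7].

3/1, 13/4, 107/33, 120/37, 947/292

Using the convergent recurrence p_i = a_i*p_{i-1} + p_{i-2}, q_i = a_i*q_{i-1} + q_{i-2} with p_{-2}=0, p_{-1}=1, q_{-2}=1, q_{-1}=0:
  i=0: a_0=3, p_0 = 3*1 + 0 = 3, q_0 = 3*0 + 1 = 1.
  i=1: a_1=4, p_1 = 4*3 + 1 = 13, q_1 = 4*1 + 0 = 4.
  i=2: a_2=8, p_2 = 8*13 + 3 = 107, q_2 = 8*4 + 1 = 33.
  i=3: a_3=1, p_3 = 1*107 + 13 = 120, q_3 = 1*33 + 4 = 37.
  i=4: a_4=7, p_4 = 7*120 + 107 = 947, q_4 = 7*37 + 33 = 292.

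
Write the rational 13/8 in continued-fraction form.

Run the Euclidean algorithm on 13 and 8; the successive quotients are the partial quotients a_0, a_1, ... (each step inverts the fractional part left over by the previous one):
  13 = 1*8 + 5, so a_0 = 1.
  8 = 1*5 + 3, so a_1 = 1.
  5 = 1*3 + 2, so a_2 = 1.
  3 = 1*2 + 1, so a_3 = 1.
  2 = 2*1 + 0, so a_4 = 2.
The remainder reaches 0 after 5 divisions, so the expansion has 5 partial quotients, read off in order.

[1; 1, 1, 1, 2]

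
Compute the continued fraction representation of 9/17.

Run the Euclidean algorithm on 9 and 17; the successive quotients are the partial quotients a_0, a_1, ... (each step inverts the fractional part left over by the previous one):
  9 = 0*17 + 9, so a_0 = 0.
  17 = 1*9 + 8, so a_1 = 1.
  9 = 1*8 + 1, so a_2 = 1.
  8 = 8*1 + 0, so a_3 = 8.
The remainder reaches 0 after 4 divisions, so the expansion has 4 partial quotients, read off in order.

[0; 1, 1, 8]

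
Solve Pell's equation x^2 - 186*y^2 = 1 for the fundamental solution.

First expand sqrt(186) as a continued fraction. With x_i = (sqrt(186) + m_i)/d_i and (m_0, d_0) = (0, 1): a_0 = floor(sqrt(186)) = 13, since 13^2 = 169 <= 186 < 196 = 14^2.
Iterate m_{i+1} = d_i*a_i - m_i, d_{i+1} = (186 - m_{i+1}^2)/d_i, a_{i+1} = floor((a_0 + m_{i+1})/d_{i+1}):
  m_1 = 1*13 - 0 = 13, d_1 = (186 - 13^2)/1 = 17/1 = 17, a_1 = floor((13 + 13)/17) = 1.
  m_2 = 17*1 - 13 = 4, d_2 = (186 - 4^2)/17 = 170/17 = 10, a_2 = floor((13 + 4)/10) = 1.
  m_3 = 10*1 - 4 = 6, d_3 = (186 - 6^2)/10 = 150/10 = 15, a_3 = floor((13 + 6)/15) = 1.
  m_4 = 15*1 - 6 = 9, d_4 = (186 - 9^2)/15 = 105/15 = 7, a_4 = floor((13 + 9)/7) = 3.
  m_5 = 7*3 - 9 = 12, d_5 = (186 - 12^2)/7 = 42/7 = 6, a_5 = floor((13 + 12)/6) = 4.
  m_6 = 6*4 - 12 = 12, d_6 = (186 - 12^2)/6 = 42/6 = 7, a_6 = floor((13 + 12)/7) = 3.
  m_7 = 7*3 - 12 = 9, d_7 = (186 - 9^2)/7 = 105/7 = 15, a_7 = floor((13 + 9)/15) = 1.
  m_8 = 15*1 - 9 = 6, d_8 = (186 - 6^2)/15 = 150/15 = 10, a_8 = floor((13 + 6)/10) = 1.
  m_9 = 10*1 - 6 = 4, d_9 = (186 - 4^2)/10 = 170/10 = 17, a_9 = floor((13 + 4)/17) = 1.
  m_10 = 17*1 - 4 = 13, d_10 = (186 - 13^2)/17 = 17/17 = 1, a_10 = floor((13 + 13)/1) = 26.
  m_11 = 1*26 - 13 = 13, d_11 = (186 - 13^2)/1 = 17/1 = 17: (m_11, d_11) = (m_1, d_1) = (13, 17), so from here the quotients repeat a_1, ..., a_10; the period length is 10.
So sqrt(186) = [13; (1, 1, 1, 3, 4, 3, 1, 1, 1, 26)] with period length k = 10.
k is even, so the fundamental solution of x^2 - 186y^2 = 1 is (p_{k-1}, q_{k-1}) = (p_9, q_9); compute convergents through index 9.
Convergents (p_i = a_i*p_{i-1} + p_{i-2}, q_i = a_i*q_{i-1} + q_{i-2} with p_{-2}=0, p_{-1}=1, q_{-2}=1, q_{-1}=0):
  i=0: a_0=13, p_0 = 13*1 + 0 = 13, q_0 = 13*0 + 1 = 1.
  i=1: a_1=1, p_1 = 1*13 + 1 = 14, q_1 = 1*1 + 0 = 1.
  i=2: a_2=1, p_2 = 1*14 + 13 = 27, q_2 = 1*1 + 1 = 2.
  i=3: a_3=1, p_3 = 1*27 + 14 = 41, q_3 = 1*2 + 1 = 3.
  i=4: a_4=3, p_4 = 3*41 + 27 = 150, q_4 = 3*3 + 2 = 11.
  i=5: a_5=4, p_5 = 4*150 + 41 = 641, q_5 = 4*11 + 3 = 47.
  i=6: a_6=3, p_6 = 3*641 + 150 = 2073, q_6 = 3*47 + 11 = 152.
  i=7: a_7=1, p_7 = 1*2073 + 641 = 2714, q_7 = 1*152 + 47 = 199.
  i=8: a_8=1, p_8 = 1*2714 + 2073 = 4787, q_8 = 1*199 + 152 = 351.
  i=9: a_9=1, p_9 = 1*4787 + 2714 = 7501, q_9 = 1*351 + 199 = 550.
Check: 7501^2 - 186*550^2 = 56265001 - 56265000 = 1, so (x, y) = (7501, 550) solves the equation, and by the theorem it is the least positive solution.

(x, y) = (7501, 550)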